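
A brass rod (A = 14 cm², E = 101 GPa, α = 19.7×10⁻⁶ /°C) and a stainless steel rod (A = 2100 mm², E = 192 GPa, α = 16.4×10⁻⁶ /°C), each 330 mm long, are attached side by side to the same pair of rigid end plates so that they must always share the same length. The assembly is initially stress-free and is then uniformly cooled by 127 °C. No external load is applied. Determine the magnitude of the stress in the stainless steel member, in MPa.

The brass has the larger α, so on cooling it would change length more than the stainless steel if both were free. The rigid plates force a common final length, so the brass is put into tension and the stainless steel into compression, with equal and opposite forces P (no external load).
Compatibility of the two members (thermal + elastic change equal): (α₁ − α₂)ΔT = P·[1/(A₁E₁) + 1/(A₂E₂)].
|α₁ − α₂|·ΔT = 3.3×10⁻⁶ × 127 = 0.0004191.
1/(A₁E₁) + 1/(A₂E₂) = 1/(1400×101×10³) + 1/(2100×192×10³) = 9.552×10⁻⁹ N⁻¹.
So P = 0.0004191 / 9.552×10⁻⁹ = 43.87 kN.
σ_{stainless steel} = P/A₂ = 43870/2100 = 20.89 MPa, compressive.

σ ≈ 20.9 MPa (compressive)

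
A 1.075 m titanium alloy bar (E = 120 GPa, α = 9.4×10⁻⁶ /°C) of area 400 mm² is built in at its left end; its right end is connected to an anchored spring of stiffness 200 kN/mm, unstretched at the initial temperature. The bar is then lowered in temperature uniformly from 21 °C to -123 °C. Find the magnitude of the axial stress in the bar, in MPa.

Free thermal contraction: δ_free = αΔT L = 9.4×10⁻⁶ × 144 × 1075 = 1.455 mm.
Let P be the tensile force in the spring. The bar extends elastically by PL/(AE) and the spring stretches by P/k; together these equal δ_free.
So P = δ_free / [L/(AE) + 1/k] = 1.455 / [ 1075/(400×120×10³) + 1/(200×10³) ].
P = 1.455 / 2.74×10⁻⁵ = 53110 N.
σ = P/A = 53110/400 = 132.8 MPa.

σ ≈ 133 MPa (tensile)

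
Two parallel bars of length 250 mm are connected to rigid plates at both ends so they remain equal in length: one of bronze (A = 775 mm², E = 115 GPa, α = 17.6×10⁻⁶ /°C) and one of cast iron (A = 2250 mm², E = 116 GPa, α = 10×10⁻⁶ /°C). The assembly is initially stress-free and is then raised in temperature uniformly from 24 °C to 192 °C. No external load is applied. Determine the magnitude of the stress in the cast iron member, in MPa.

σ ≈ 37.7 MPa (tensile)

Both members must finish at the same length. With the larger α, the bronze tends to over-expand; the plates restrain it, putting the bronze in compression and the cast iron in tension. With no external load the two internal forces are equal and opposite, magnitude P.
Equating the net (thermal + elastic) strains gives |α₁ − α₂|·ΔT = P·[1/(A₁E₁) + 1/(A₂E₂)].
|α₁ − α₂|·ΔT = 7.6×10⁻⁶ × 168 = 0.001277.
1/(A₁E₁) + 1/(A₂E₂) = 1/(775×115×10³) + 1/(2250×116×10³) = 1.505×10⁻⁸ N⁻¹.
So P = 0.001277 / 1.505×10⁻⁸ = 84.83 kN.
σ_{cast iron} = P/A₂ = 84830/2250 = 37.7 MPa, tensile.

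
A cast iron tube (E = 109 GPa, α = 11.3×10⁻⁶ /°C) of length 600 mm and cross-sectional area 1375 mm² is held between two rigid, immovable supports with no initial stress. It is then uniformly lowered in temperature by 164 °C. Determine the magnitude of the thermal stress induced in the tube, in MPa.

σ ≈ 202 MPa (tensile)

With length fixed, the mechanical strain must cancel the thermal strain αΔT = 11.3×10⁻⁶ × 164 = 1853.2×10⁻⁶.
Hence σ = E·αΔT = 109×10³ × 1853.2×10⁻⁶ = 202 MPa, tensile.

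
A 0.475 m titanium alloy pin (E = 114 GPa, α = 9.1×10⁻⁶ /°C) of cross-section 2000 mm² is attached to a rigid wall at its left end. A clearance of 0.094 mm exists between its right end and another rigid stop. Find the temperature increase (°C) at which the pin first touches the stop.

Contact occurs when the free expansion equals the gap: αΔT L = 0.094 mm.
ΔT = 0.094 / (9.1×10⁻⁶ × 475) = 21.75 °C.

ΔT ≈ 21.7 °C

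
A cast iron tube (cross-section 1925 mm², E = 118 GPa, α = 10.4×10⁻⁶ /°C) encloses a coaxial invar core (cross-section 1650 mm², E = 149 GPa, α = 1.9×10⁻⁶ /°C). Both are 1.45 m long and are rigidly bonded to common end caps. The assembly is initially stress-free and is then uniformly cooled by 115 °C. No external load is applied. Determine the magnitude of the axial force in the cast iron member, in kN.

The cast iron has the larger α, so on cooling it would change length more than the invar if both were free. The rigid plates force a common final length, so the cast iron is put into tension and the invar into compression, with equal and opposite forces P (no external load).
Equating the net (thermal + elastic) strains gives |α₁ − α₂|·ΔT = P·[1/(A₁E₁) + 1/(A₂E₂)].
|α₁ − α₂|·ΔT = 8.5×10⁻⁶ × 115 = 0.0009775.
1/(A₁E₁) + 1/(A₂E₂) = 1/(1925×118×10³) + 1/(1650×149×10³) = 8.47×10⁻⁹ N⁻¹.
So P = 0.0009775 / 8.47×10⁻⁹ = 115.4 kN.

P ≈ 115 kN (tensile in the cast iron)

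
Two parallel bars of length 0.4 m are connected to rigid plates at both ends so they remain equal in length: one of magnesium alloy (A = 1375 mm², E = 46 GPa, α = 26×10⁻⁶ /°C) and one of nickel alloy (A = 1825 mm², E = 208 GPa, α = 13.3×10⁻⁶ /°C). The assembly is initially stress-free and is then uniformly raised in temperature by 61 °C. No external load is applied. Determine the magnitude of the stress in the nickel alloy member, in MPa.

Equilibrium of a rigid end plate with no external load gives equal and opposite internal forces ±P in the two members. Since α_{magnesium alloy} > α_{nickel alloy}, heating drives the magnesium alloy into compression and the nickel alloy into tension.
Setting the final lengths equal and cancelling L: (α₁ − α₂)ΔT = P/(A₁E₁) + P/(A₂E₂).
|α₁ − α₂|·ΔT = 12.7×10⁻⁶ × 61 = 0.0007747.
1/(A₁E₁) + 1/(A₂E₂) = 1/(1375×46×10³) + 1/(1825×208×10³) = 1.844×10⁻⁸ N⁻¹.
P = 0.0007747 / 1.844×10⁻⁸ = 42000 N = 42 kN.
σ_{nickel alloy} = P/A₂ = 42000/1825 = 23.01 MPa, tensile.

σ ≈ 23 MPa (tensile)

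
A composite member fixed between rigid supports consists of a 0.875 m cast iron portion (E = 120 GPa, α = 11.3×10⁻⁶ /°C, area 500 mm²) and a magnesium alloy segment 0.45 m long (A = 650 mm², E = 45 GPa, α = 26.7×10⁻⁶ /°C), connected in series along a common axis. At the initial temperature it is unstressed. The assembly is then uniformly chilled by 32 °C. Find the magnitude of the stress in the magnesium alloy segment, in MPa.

If the supports were absent, the total length change would be Σ αᵢΔT Lᵢ = 11.3×10⁻⁶×32×875 + 26.7×10⁻⁶×32×450 = 0.7009 mm.
The rigid supports impose zero overall length change; the single axial force P common to all segments must satisfy P Σ Lᵢ/(AᵢEᵢ) = δ_free.
Σ Lᵢ/(AᵢEᵢ) = 875/(500×120×10³) + 450/(650×45×10³) = 2.997×10⁻⁵ mm/N.
So P = 0.7009 / 2.997×10⁻⁵ = 23.39 kN, tensile.
σ_{magnesium alloy} = P / A = 23390 / 650 = 35.98 MPa.

σ ≈ 36 MPa (tensile)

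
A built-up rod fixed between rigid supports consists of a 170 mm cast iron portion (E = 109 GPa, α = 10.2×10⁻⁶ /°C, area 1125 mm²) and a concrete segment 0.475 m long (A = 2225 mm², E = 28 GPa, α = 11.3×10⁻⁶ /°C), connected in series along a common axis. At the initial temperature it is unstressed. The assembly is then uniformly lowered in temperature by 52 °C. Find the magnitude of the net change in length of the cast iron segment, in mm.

Free thermal contraction of the whole bar: Σ αᵢΔT Lᵢ = 10.2×10⁻⁶×52×170 + 11.3×10⁻⁶×52×475 = 0.3693 mm.
The walls prevent any net length change, so an axial force P (same in every segment) develops. Compatibility: P · Σ Lᵢ/(AᵢEᵢ) = δ_free.
Σ Lᵢ/(AᵢEᵢ) = 170/(1125×109×10³) + 475/(2225×28×10³) = 9.011×10⁻⁶ mm/N.
Hence P = δ_free / Σ(L/AE) = 0.3693/9.011×10⁻⁶ = 40.98 kN (tensile).
For the cast iron segment, free thermal change = 10.2×10⁻⁶×52×170 = 0.09017 mm and elastic change from P = 40980×170/(1125×109×10³) = 0.05681 mm; these oppose, so the net change is 0.0334 mm (segment shortens).

|ΔL| ≈ 0.0334 mm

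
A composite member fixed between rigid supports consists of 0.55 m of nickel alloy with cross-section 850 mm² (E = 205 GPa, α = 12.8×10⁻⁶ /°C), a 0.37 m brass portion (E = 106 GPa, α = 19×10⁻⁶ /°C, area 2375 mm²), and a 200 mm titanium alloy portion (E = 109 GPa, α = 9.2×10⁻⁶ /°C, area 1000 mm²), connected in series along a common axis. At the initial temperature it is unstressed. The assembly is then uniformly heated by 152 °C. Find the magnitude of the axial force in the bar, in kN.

P ≈ 374 kN (compressive)

With the walls removed the bar would change length by δ_free = Σ αᵢΔT Lᵢ = 12.8×10⁻⁶×152×550 + 19×10⁻⁶×152×370 + 9.2×10⁻⁶×152×200 = 2.418 mm.
The rigid supports impose zero overall length change; the single axial force P common to all segments must satisfy P Σ Lᵢ/(AᵢEᵢ) = δ_free.
Σ Lᵢ/(AᵢEᵢ) = 550/(850×205×10³) + 370/(2375×106×10³) + 200/(1000×109×10³) = 6.461×10⁻⁶ mm/N.
So P = 2.418 / 6.461×10⁻⁶ = 374.3 kN, compressive.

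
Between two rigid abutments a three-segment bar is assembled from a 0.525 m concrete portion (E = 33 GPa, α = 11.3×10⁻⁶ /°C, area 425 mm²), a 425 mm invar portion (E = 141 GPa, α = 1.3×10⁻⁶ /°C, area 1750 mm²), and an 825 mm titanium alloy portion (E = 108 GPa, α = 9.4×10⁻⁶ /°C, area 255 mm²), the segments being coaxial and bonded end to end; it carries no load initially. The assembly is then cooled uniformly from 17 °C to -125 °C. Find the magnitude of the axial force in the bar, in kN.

If the supports were absent, the total length change would be Σ αᵢΔT Lᵢ = 11.3×10⁻⁶×142×525 + 1.3×10⁻⁶×142×425 + 9.4×10⁻⁶×142×825 = 2.022 mm.
Since the ends are fixed, an axial force P builds up, equal in every segment, with P · Σ Lᵢ/(AᵢEᵢ) = δ_free.
Σ Lᵢ/(AᵢEᵢ) = 525/(425×33×10³) + 425/(1750×141×10³) + 825/(255×108×10³) = 6.911×10⁻⁵ mm/N.
So P = 2.022 / 6.911×10⁻⁵ = 29.26 kN, tensile.

P ≈ 29.3 kN (tensile)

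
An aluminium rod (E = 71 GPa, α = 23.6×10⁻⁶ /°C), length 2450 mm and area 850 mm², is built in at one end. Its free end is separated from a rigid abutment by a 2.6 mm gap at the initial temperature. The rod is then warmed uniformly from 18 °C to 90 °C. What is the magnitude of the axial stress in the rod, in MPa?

If the wall were absent the rod would grow by αΔT L = 23.6×10⁻⁶ × 72 × 2450 = 4.163 mm.
The gap closes (δ_free > 2.6 mm) and the wall then resists a further 4.163 − 2.6 = 1.563 mm of expansion.
That suppressed elongation corresponds to σ = E·Δ/L = 71×10³ × 1.563/2450 = 45.3 MPa.

σ ≈ 45.3 MPa (compressive)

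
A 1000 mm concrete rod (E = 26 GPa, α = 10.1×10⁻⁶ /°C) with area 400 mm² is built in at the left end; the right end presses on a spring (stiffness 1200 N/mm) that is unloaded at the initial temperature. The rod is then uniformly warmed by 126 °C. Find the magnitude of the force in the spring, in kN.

P ≈ 1.37 kN

The unrestrained thermal change is αΔT L = 10.1×10⁻⁶ × 126 × 1000 = 1.273 mm.
With a force P in the spring, the elastic change of the rod is PL/(AE) and that of the spring is P/k; compatibility requires their sum to equal δ_free.
So P = δ_free / [L/(AE) + 1/k] = 1.273 / [ 1000/(400×26×10³) + 1/(1200) ].
P = 1.273 / 0.0009295 = 1369 N.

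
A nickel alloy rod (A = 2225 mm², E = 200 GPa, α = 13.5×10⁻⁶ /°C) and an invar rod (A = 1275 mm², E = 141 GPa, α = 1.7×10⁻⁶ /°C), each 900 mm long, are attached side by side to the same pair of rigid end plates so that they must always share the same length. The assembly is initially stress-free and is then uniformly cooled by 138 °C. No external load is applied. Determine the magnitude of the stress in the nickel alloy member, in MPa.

σ ≈ 93.7 MPa (tensile)

Both members must finish at the same length. With the larger α, the nickel alloy tends to over-contract; the plates restrain it, putting the nickel alloy in tension and the invar in compression. With no external load the two internal forces are equal and opposite, magnitude P.
Compatibility of the two members (thermal + elastic change equal): (α₁ − α₂)ΔT = P·[1/(A₁E₁) + 1/(A₂E₂)].
|α₁ − α₂|·ΔT = 11.8×10⁻⁶ × 138 = 0.001628.
1/(A₁E₁) + 1/(A₂E₂) = 1/(2225×200×10³) + 1/(1275×141×10³) = 7.81×10⁻⁹ N⁻¹.
P = 0.001628 / 7.81×10⁻⁹ = 208500 N = 208.5 kN.
σ_{nickel alloy} = P/A₁ = 208500/2225 = 93.71 MPa, tensile.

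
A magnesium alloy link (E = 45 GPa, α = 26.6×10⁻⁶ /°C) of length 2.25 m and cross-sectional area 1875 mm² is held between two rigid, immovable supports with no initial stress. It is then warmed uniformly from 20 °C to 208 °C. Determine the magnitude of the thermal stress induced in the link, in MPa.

The supports are rigid, so the total axial strain is zero. The restrained thermal strain is ε = αΔT = 26.6×10⁻⁶ × 188 = 5000.8×10⁻⁶.
The stress required to suppress this strain is σ = Eε = 45×10³ × 5000.8×10⁻⁶ = 225 MPa, compressive since the link is trying to expand.

σ ≈ 225 MPa (compressive)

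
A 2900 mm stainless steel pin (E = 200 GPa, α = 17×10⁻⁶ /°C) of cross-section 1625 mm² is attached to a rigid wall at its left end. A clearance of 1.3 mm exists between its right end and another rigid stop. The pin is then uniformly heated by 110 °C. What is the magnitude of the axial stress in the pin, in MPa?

If the wall were absent the pin would grow by αΔT L = 17×10⁻⁶ × 110 × 2900 = 5.423 mm.
After closing the 1.3 mm clearance, 5.423 − 1.3 = 4.123 mm of expansion remains to be suppressed by the wall.
That suppressed elongation corresponds to σ = E·Δ/L = 200×10³ × 4.123/2900 = 284.3 MPa.

σ ≈ 284 MPa (compressive)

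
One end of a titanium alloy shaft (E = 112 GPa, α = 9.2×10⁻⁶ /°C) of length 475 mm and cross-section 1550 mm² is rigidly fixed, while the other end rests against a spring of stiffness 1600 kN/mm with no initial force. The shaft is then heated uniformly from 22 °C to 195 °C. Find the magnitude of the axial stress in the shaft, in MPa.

Free thermal expansion: δ_free = αΔT L = 9.2×10⁻⁶ × 173 × 475 = 0.756 mm.
With a force P in the spring, the elastic change of the shaft is PL/(AE) and that of the spring is P/k; compatibility requires their sum to equal δ_free.
P [ L/(AE) + 1/k ] = δ_free → P [ 475/(1550×112×10³) + 1/(1600×10³) ] = 0.756.
P = 0.756 / 3.361×10⁻⁶ = 224900 N.
σ = P/A = 224900/1550 = 145.1 MPa.

σ ≈ 145 MPa (compressive)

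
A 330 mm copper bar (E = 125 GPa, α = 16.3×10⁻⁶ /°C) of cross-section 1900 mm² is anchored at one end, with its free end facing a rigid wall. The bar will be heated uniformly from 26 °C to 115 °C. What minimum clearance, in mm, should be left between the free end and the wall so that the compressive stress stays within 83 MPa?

g ≈ 0.26 mm

With no wall the bar would lengthen by αΔT L = 16.3×10⁻⁶ × 89 × 330 = 0.4787 mm.
At the allowable stress the elastic shortening the wall may impose is σL/E = 83 × 330 / (125×10³) = 0.2191 mm.
The gap must absorb the remainder: g_min = 0.4787 − 0.2191 = 0.2596 mm.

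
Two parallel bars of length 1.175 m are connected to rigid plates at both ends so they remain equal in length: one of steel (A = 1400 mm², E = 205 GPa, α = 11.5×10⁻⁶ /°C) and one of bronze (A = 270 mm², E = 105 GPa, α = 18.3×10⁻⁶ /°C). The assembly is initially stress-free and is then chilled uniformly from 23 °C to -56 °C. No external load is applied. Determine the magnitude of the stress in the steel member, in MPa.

σ ≈ 9.9 MPa (compressive)

Equilibrium of a rigid end plate with no external load gives equal and opposite internal forces ±P in the two members. Since α_{bronze} > α_{steel}, cooling drives the bronze into tension and the steel into compression.
Compatibility of the two members (thermal + elastic change equal): (α₁ − α₂)ΔT = P·[1/(A₁E₁) + 1/(A₂E₂)].
|α₁ − α₂|·ΔT = 6.8×10⁻⁶ × 79 = 0.0005372.
1/(A₁E₁) + 1/(A₂E₂) = 1/(1400×205×10³) + 1/(270×105×10³) = 3.876×10⁻⁸ N⁻¹.
P = 0.0005372 / 3.876×10⁻⁸ = 13860 N = 13.86 kN.
σ_{steel} = P/A₁ = 13860/1400 = 9.9 MPa, compressive.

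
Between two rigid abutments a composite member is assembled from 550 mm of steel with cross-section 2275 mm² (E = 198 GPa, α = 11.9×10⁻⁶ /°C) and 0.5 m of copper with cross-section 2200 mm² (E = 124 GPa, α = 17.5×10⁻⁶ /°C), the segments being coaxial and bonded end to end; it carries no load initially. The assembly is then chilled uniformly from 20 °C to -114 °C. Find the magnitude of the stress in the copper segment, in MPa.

σ ≈ 305 MPa (tensile)

With the walls removed the bar would change length by δ_free = Σ αᵢΔT Lᵢ = 11.9×10⁻⁶×134×550 + 17.5×10⁻⁶×134×500 = 2.05 mm.
The walls prevent any net length change, so an axial force P (same in every segment) develops. Compatibility: P · Σ Lᵢ/(AᵢEᵢ) = δ_free.
Σ Lᵢ/(AᵢEᵢ) = 550/(2275×198×10³) + 500/(2200×124×10³) = 3.054×10⁻⁶ mm/N.
Hence P = δ_free / Σ(L/AE) = 2.05/3.054×10⁻⁶ = 671.1 kN (tensile).
σ_{copper} = P / A = 671100 / 2200 = 305.1 MPa.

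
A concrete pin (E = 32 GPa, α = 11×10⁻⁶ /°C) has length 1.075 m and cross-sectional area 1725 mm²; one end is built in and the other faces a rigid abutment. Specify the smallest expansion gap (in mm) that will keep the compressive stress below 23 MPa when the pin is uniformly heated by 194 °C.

With no wall the pin would lengthen by αΔT L = 11×10⁻⁶ × 194 × 1075 = 2.294 mm.
At the allowable stress the elastic shortening the wall may impose is σL/E = 23 × 1075 / (32×10³) = 0.7727 mm.
So the gap has to take up the difference, g_min = δ_free − σL/E = 2.294 − 0.7727 = 1.521 mm.

g ≈ 1.52 mm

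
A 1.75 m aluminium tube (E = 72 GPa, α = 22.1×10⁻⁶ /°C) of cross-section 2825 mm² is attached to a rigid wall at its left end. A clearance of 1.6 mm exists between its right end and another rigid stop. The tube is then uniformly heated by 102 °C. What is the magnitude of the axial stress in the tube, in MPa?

σ ≈ 96.5 MPa (compressive)

Unrestrained expansion: δ_free = αΔT L = 22.1×10⁻⁶ × 102 × 1750 = 3.945 mm.
After closing the 1.6 mm clearance, 3.945 − 1.6 = 2.345 mm of expansion remains to be suppressed by the wall.
That suppressed elongation corresponds to σ = E·Δ/L = 72×10³ × 2.345/1750 = 96.47 MPa.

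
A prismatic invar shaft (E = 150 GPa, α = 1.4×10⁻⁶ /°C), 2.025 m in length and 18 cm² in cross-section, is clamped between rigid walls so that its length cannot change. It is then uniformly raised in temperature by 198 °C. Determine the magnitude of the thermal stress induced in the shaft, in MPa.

With length fixed, the mechanical strain must cancel the thermal strain αΔT = 1.4×10⁻⁶ × 198 = 277.2×10⁻⁶.
σ = EαΔT = 150×10³ × 1.4×10⁻⁶ × 198 = 41.58 MPa (compressive; the shaft is trying to expand).

σ ≈ 41.6 MPa (compressive)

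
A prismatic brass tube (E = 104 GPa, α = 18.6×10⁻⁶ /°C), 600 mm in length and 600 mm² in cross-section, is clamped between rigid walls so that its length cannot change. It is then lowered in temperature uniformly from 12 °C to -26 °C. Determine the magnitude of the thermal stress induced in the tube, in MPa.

Because both ends are immovable the net strain is zero, and the suppressed thermal strain is αΔT = 18.6×10⁻⁶ × 38 = 706.8×10⁻⁶.
The stress required to suppress this strain is σ = Eε = 104×10³ × 706.8×10⁻⁶ = 73.51 MPa, tensile since the tube is trying to contract.

σ ≈ 73.5 MPa (tensile)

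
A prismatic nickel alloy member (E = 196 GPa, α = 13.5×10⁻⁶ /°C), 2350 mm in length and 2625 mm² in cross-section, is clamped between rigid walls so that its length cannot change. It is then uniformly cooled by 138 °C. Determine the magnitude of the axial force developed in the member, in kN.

The ends cannot move, so σ = EαΔT = 196×10³ × 13.5×10⁻⁶ × 138 = 365.1 MPa.
Axial force P = σA = 365.1 × 2625 = 958500 N = 958.5 kN, tensile.

P ≈ 959 kN (tensile)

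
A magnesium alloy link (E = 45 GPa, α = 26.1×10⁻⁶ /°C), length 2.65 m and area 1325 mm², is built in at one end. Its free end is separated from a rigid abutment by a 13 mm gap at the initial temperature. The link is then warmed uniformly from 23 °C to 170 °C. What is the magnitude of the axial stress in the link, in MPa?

Free thermal elongation = αΔT L = 26.1×10⁻⁶ × 147 × 2650 = 10.17 mm.
Since δ_free = 10.2 mm is less than the 13 mm gap, the link never touches the wall. No axial force develops.

σ ≈ 0 MPa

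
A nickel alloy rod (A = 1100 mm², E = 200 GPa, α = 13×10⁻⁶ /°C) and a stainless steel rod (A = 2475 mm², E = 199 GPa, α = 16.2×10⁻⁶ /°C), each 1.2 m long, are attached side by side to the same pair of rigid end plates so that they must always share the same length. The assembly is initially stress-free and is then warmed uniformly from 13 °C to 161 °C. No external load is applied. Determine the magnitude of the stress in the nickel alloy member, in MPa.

The stainless steel has the larger α, so on heating it would change length more than the nickel alloy if both were free. The rigid plates force a common final length, so the stainless steel is put into compression and the nickel alloy into tension, with equal and opposite forces P (no external load).
Compatibility of the two members (thermal + elastic change equal): (α₁ − α₂)ΔT = P·[1/(A₁E₁) + 1/(A₂E₂)].
|α₁ − α₂|·ΔT = 3.2×10⁻⁶ × 148 = 0.0004736.
1/(A₁E₁) + 1/(A₂E₂) = 1/(1100×200×10³) + 1/(2475×199×10³) = 6.576×10⁻⁹ N⁻¹.
P = 0.0004736 / 6.576×10⁻⁹ = 72020 N = 72.02 kN.
σ_{nickel alloy} = P/A₁ = 72020/1100 = 65.47 MPa, tensile.

σ ≈ 65.5 MPa (tensile)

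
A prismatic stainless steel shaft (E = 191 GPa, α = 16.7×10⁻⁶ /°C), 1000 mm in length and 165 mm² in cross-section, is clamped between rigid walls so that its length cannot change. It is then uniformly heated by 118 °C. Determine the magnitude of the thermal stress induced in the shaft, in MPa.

σ ≈ 376 MPa (compressive)

The supports are rigid, so the total axial strain is zero. The restrained thermal strain is ε = αΔT = 16.7×10⁻⁶ × 118 = 1970.6×10⁻⁶.
The stress required to suppress this strain is σ = Eε = 191×10³ × 1970.6×10⁻⁶ = 376.4 MPa, compressive since the shaft is trying to expand.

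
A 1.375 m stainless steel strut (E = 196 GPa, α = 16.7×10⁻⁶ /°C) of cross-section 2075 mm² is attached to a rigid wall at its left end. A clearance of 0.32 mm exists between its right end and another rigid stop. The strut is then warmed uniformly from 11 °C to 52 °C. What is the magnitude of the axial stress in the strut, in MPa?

Free thermal elongation = αΔT L = 16.7×10⁻⁶ × 41 × 1375 = 0.9415 mm.
After closing the 0.32 mm clearance, 0.9415 − 0.32 = 0.6215 mm of expansion remains to be suppressed by the wall.
So σ = E(δ_free − g)/L = 196×10³ × 0.6215/1375 = 88.59 MPa.

σ ≈ 88.6 MPa (compressive)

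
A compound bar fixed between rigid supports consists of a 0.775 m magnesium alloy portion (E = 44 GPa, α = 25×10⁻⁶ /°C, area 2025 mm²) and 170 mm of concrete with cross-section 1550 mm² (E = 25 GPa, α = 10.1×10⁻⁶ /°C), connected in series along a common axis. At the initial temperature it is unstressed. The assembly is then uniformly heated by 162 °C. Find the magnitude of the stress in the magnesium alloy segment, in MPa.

σ ≈ 129 MPa (compressive)

With the walls removed the bar would change length by δ_free = Σ αᵢΔT Lᵢ = 25×10⁻⁶×162×775 + 10.1×10⁻⁶×162×170 = 3.417 mm.
Since the ends are fixed, an axial force P builds up, equal in every segment, with P · Σ Lᵢ/(AᵢEᵢ) = δ_free.
Σ Lᵢ/(AᵢEᵢ) = 775/(2025×44×10³) + 170/(1550×25×10³) = 1.309×10⁻⁵ mm/N.
P = 3.417 / 1.309×10⁻⁵ = 261100 N = 261.1 kN, compressive.
σ_{magnesium alloy} = P / A = 261100 / 2025 = 129 MPa.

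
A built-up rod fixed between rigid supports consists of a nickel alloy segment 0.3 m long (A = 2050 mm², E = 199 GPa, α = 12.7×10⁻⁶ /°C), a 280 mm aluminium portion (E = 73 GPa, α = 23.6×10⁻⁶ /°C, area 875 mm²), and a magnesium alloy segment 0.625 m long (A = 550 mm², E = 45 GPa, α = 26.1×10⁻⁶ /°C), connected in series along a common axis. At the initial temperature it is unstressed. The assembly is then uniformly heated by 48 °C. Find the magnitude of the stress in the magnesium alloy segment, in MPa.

σ ≈ 76.8 MPa (compressive)

With the walls removed the bar would change length by δ_free = Σ αᵢΔT Lᵢ = 12.7×10⁻⁶×48×300 + 23.6×10⁻⁶×48×280 + 26.1×10⁻⁶×48×625 = 1.283 mm.
Since the ends are fixed, an axial force P builds up, equal in every segment, with P · Σ Lᵢ/(AᵢEᵢ) = δ_free.
Σ Lᵢ/(AᵢEᵢ) = 300/(2050×199×10³) + 280/(875×73×10³) + 625/(550×45×10³) = 3.037×10⁻⁵ mm/N.
So P = 1.283 / 3.037×10⁻⁵ = 42.25 kN, compressive.
σ_{magnesium alloy} = P / A = 42250 / 550 = 76.81 MPa.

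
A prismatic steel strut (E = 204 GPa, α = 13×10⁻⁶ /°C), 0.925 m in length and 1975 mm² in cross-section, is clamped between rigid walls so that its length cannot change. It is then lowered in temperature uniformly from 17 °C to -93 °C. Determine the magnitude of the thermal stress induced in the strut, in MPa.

Because both ends are immovable the net strain is zero, and the suppressed thermal strain is αΔT = 13×10⁻⁶ × 110 = 1430×10⁻⁶.
σ = EαΔT = 204×10³ × 13×10⁻⁶ × 110 = 291.7 MPa (tensile; the strut is trying to contract).

σ ≈ 292 MPa (tensile)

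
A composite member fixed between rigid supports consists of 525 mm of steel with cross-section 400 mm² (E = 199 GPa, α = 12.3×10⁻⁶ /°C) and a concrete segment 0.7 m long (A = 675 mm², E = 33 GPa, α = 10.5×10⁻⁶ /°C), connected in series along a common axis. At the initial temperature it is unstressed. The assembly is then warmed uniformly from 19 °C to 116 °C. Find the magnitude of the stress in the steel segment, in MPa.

σ ≈ 88.1 MPa (compressive)

If the supports were absent, the total length change would be Σ αᵢΔT Lᵢ = 12.3×10⁻⁶×97×525 + 10.5×10⁻⁶×97×700 = 1.339 mm.
The rigid supports impose zero overall length change; the single axial force P common to all segments must satisfy P Σ Lᵢ/(AᵢEᵢ) = δ_free.
Σ Lᵢ/(AᵢEᵢ) = 525/(400×199×10³) + 700/(675×33×10³) = 3.802×10⁻⁵ mm/N.
P = 1.339 / 3.802×10⁻⁵ = 35230 N = 35.23 kN, compressive.
σ_{steel} = P / A = 35230 / 400 = 88.07 MPa.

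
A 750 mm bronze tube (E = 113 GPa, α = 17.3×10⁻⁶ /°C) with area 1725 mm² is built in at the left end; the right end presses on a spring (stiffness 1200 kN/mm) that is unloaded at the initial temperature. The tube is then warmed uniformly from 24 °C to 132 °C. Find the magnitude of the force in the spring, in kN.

P ≈ 299 kN

Free thermal expansion: δ_free = αΔT L = 17.3×10⁻⁶ × 108 × 750 = 1.401 mm.
Let P be the compressive force at the spring. The tube shortens elastically by PL/(AE) and the spring compresses by P/k; together these equal δ_free.
P [ L/(AE) + 1/k ] = δ_free → P [ 750/(1725×113×10³) + 1/(1200×10³) ] = 1.401.
P = 1.401 / 4.681×10⁻⁶ = 299400 N.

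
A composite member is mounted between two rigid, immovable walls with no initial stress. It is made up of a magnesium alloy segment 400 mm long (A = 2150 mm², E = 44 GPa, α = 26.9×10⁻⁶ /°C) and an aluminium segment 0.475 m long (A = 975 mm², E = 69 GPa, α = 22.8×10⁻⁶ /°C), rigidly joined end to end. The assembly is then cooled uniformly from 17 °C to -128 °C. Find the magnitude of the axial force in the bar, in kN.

If the supports were absent, the total length change would be Σ αᵢΔT Lᵢ = 26.9×10⁻⁶×145×400 + 22.8×10⁻⁶×145×475 = 3.131 mm.
The rigid supports impose zero overall length change; the single axial force P common to all segments must satisfy P Σ Lᵢ/(AᵢEᵢ) = δ_free.
Σ Lᵢ/(AᵢEᵢ) = 400/(2150×44×10³) + 475/(975×69×10³) = 1.129×10⁻⁵ mm/N.
P = 3.131 / 1.129×10⁻⁵ = 277300 N = 277.3 kN, tensile.

P ≈ 277 kN (tensile)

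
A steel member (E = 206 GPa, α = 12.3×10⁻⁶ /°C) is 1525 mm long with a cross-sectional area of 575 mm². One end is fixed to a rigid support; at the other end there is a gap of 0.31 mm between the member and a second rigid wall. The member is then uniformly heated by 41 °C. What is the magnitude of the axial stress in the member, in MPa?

Unrestrained expansion: δ_free = αΔT L = 12.3×10⁻⁶ × 41 × 1525 = 0.7691 mm.
After closing the 0.31 mm clearance, 0.7691 − 0.31 = 0.4591 mm of expansion remains to be suppressed by the wall.
Compatibility: PL/(AE) = 0.4591 mm, so σ = P/A = E × (0.4591/1525) = 62.01 MPa.

σ ≈ 62 MPa (compressive)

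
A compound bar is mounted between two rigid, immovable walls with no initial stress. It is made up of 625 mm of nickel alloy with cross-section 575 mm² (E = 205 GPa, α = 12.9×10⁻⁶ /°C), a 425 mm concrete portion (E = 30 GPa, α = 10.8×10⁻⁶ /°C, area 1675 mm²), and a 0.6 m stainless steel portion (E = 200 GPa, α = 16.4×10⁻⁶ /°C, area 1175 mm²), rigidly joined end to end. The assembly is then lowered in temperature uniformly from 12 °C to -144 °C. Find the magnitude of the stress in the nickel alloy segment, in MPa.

σ ≈ 374 MPa (tensile)

If the supports were absent, the total length change would be Σ αᵢΔT Lᵢ = 12.9×10⁻⁶×156×625 + 10.8×10⁻⁶×156×425 + 16.4×10⁻⁶×156×600 = 3.509 mm.
The rigid supports impose zero overall length change; the single axial force P common to all segments must satisfy P Σ Lᵢ/(AᵢEᵢ) = δ_free.
Σ Lᵢ/(AᵢEᵢ) = 625/(575×205×10³) + 425/(1675×30×10³) + 600/(1175×200×10³) = 1.631×10⁻⁵ mm/N.
Hence P = δ_free / Σ(L/AE) = 3.509/1.631×10⁻⁵ = 215.1 kN (tensile).
σ_{nickel alloy} = P / A = 215100 / 575 = 374.1 MPa.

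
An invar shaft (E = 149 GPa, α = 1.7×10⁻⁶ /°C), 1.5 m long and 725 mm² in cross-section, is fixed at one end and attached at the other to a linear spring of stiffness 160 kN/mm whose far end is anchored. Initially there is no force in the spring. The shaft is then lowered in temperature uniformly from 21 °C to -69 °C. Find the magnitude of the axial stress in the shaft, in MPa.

σ ≈ 15.7 MPa (tensile)

Free thermal contraction: δ_free = αΔT L = 1.7×10⁻⁶ × 90 × 1500 = 0.2295 mm.
With a force P in the spring, the elastic change of the shaft is PL/(AE) and that of the spring is P/k; compatibility requires their sum to equal δ_free.
P [ L/(AE) + 1/k ] = δ_free → P [ 1500/(725×149×10³) + 1/(160×10³) ] = 0.2295.
P = 0.2295 / 2.014×10⁻⁵ = 11400 N.
σ = P/A = 11400/725 = 15.72 MPa.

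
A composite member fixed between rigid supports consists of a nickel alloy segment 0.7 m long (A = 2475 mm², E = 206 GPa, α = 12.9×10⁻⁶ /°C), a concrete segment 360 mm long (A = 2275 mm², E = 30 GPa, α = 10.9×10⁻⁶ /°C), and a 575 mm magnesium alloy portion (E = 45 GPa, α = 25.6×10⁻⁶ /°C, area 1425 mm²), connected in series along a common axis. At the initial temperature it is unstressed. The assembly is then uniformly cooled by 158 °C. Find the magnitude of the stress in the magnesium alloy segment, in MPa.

If the supports were absent, the total length change would be Σ αᵢΔT Lᵢ = 12.9×10⁻⁶×158×700 + 10.9×10⁻⁶×158×360 + 25.6×10⁻⁶×158×575 = 4.372 mm.
The rigid supports impose zero overall length change; the single axial force P common to all segments must satisfy P Σ Lᵢ/(AᵢEᵢ) = δ_free.
Σ Lᵢ/(AᵢEᵢ) = 700/(2475×206×10³) + 360/(2275×30×10³) + 575/(1425×45×10³) = 1.561×10⁻⁵ mm/N.
P = 4.372 / 1.561×10⁻⁵ = 280000 N = 280 kN, tensile.
σ_{magnesium alloy} = P / A = 280000 / 1425 = 196.5 MPa.

σ ≈ 197 MPa (tensile)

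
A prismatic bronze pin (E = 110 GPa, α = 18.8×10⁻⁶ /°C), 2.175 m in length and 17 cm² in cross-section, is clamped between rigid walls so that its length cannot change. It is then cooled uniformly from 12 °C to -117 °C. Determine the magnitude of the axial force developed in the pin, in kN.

Full restraint means ε = 0, so the stress is σ = EαΔT = 110×10³ × 18.8×10⁻⁶ × 129 = 266.8 MPa.
Then P = σA = 266.8 × 1700 mm² = 453.5 kN, tensile.

P ≈ 454 kN (tensile)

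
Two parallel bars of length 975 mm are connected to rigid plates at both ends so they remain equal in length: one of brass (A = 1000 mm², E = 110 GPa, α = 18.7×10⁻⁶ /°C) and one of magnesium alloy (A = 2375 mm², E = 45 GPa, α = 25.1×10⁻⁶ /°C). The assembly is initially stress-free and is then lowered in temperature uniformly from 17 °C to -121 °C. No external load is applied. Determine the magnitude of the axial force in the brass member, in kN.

Equilibrium of a rigid end plate with no external load gives equal and opposite internal forces ±P in the two members. Since α_{magnesium alloy} > α_{brass}, cooling drives the magnesium alloy into tension and the brass into compression.
Setting the final lengths equal and cancelling L: (α₁ − α₂)ΔT = P/(A₁E₁) + P/(A₂E₂).
|α₁ − α₂|·ΔT = 6.4×10⁻⁶ × 138 = 0.0008832.
1/(A₁E₁) + 1/(A₂E₂) = 1/(1000×110×10³) + 1/(2375×45×10³) = 1.845×10⁻⁸ N⁻¹.
So P = 0.0008832 / 1.845×10⁻⁸ = 47.88 kN.

P ≈ 47.9 kN (compressive in the brass)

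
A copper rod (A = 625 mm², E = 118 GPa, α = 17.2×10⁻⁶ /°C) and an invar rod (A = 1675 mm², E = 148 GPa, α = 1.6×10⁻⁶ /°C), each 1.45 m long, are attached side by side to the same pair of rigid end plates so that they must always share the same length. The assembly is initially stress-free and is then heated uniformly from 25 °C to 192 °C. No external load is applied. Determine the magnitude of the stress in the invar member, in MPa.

σ ≈ 88.4 MPa (tensile)

Equilibrium of a rigid end plate with no external load gives equal and opposite internal forces ±P in the two members. Since α_{copper} > α_{invar}, heating drives the copper into compression and the invar into tension.
Compatibility of the two members (thermal + elastic change equal): (α₁ − α₂)ΔT = P·[1/(A₁E₁) + 1/(A₂E₂)].
|α₁ − α₂|·ΔT = 15.6×10⁻⁶ × 167 = 0.002605.
1/(A₁E₁) + 1/(A₂E₂) = 1/(625×118×10³) + 1/(1675×148×10³) = 1.759×10⁻⁸ N⁻¹.
P = 0.002605 / 1.759×10⁻⁸ = 148100 N = 148.1 kN.
σ_{invar} = P/A₂ = 148100/1675 = 88.41 MPa, tensile.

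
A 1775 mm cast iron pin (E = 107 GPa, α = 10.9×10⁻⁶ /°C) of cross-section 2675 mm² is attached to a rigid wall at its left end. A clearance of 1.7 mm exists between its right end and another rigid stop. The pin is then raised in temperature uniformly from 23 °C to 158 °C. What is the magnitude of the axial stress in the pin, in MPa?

σ ≈ 55 MPa (compressive)

If the wall were absent the pin would grow by αΔT L = 10.9×10⁻⁶ × 135 × 1775 = 2.612 mm.
After closing the 1.7 mm clearance, 2.612 − 1.7 = 0.9119 mm of expansion remains to be suppressed by the wall.
That suppressed elongation corresponds to σ = E·Δ/L = 107×10³ × 0.9119/1775 = 54.97 MPa.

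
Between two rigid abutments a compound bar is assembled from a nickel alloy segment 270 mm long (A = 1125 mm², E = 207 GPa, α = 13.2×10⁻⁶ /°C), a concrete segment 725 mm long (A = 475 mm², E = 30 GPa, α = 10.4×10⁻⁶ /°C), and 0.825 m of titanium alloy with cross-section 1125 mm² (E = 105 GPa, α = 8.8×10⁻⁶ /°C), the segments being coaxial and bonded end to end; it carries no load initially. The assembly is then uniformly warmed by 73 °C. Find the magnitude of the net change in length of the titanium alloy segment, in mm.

|ΔL| ≈ 0.371 mm

Free thermal expansion of the whole bar: Σ αᵢΔT Lᵢ = 13.2×10⁻⁶×73×270 + 10.4×10⁻⁶×73×725 + 8.8×10⁻⁶×73×825 = 1.341 mm.
Since the ends are fixed, an axial force P builds up, equal in every segment, with P · Σ Lᵢ/(AᵢEᵢ) = δ_free.
Σ Lᵢ/(AᵢEᵢ) = 270/(1125×207×10³) + 725/(475×30×10³) + 825/(1125×105×10³) = 5.902×10⁻⁵ mm/N.
P = 1.341 / 5.902×10⁻⁵ = 22710 N = 22.71 kN, compressive.
For the titanium alloy segment, free thermal change = 8.8×10⁻⁶×73×825 = 0.53 mm and elastic change from P = 22710×825/(1125×105×10³) = 0.1586 mm; these oppose, so the net change is 0.371 mm (segment lengthens).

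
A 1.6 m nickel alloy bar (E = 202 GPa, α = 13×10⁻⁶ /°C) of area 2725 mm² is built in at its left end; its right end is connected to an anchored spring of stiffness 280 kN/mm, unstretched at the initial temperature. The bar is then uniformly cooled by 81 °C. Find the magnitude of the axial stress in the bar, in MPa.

σ ≈ 95.4 MPa (tensile)

If the spring were absent the bar would shorten by αΔT L = 13×10⁻⁶ × 81 × 1600 = 1.685 mm.
Let P be the tensile force in the spring. The bar extends elastically by PL/(AE) and the spring stretches by P/k; together these equal δ_free.
So P = δ_free / [L/(AE) + 1/k] = 1.685 / [ 1600/(2725×202×10³) + 1/(280×10³) ].
P = 1.685 / 6.478×10⁻⁶ = 260100 N.
σ = P/A = 260100/2725 = 95.44 MPa.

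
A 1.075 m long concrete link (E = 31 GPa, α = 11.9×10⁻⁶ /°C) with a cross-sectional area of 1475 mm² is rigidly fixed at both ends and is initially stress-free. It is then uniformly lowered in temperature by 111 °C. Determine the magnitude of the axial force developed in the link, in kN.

P ≈ 60.4 kN (tensile)

With zero net strain, σ = E·αΔT = 31 GPa × 11.9×10⁻⁶ × 111 = 40.95 MPa.
P = AEαΔT = 1475 × 31×10³ × 11.9×10⁻⁶ × 111 = 60.4 kN (tensile).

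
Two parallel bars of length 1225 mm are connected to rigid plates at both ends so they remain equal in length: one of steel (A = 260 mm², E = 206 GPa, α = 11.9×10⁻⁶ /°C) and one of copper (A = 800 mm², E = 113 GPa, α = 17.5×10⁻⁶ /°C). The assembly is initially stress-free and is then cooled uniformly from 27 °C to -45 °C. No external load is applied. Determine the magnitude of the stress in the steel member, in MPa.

σ ≈ 52.2 MPa (compressive)

Equilibrium of a rigid end plate with no external load gives equal and opposite internal forces ±P in the two members. Since α_{copper} > α_{steel}, cooling drives the copper into tension and the steel into compression.
Setting the final lengths equal and cancelling L: (α₁ − α₂)ΔT = P/(A₁E₁) + P/(A₂E₂).
|α₁ − α₂|·ΔT = 5.6×10⁻⁶ × 72 = 0.0004032.
1/(A₁E₁) + 1/(A₂E₂) = 1/(260×206×10³) + 1/(800×113×10³) = 2.973×10⁻⁸ N⁻¹.
So P = 0.0004032 / 2.973×10⁻⁸ = 13.56 kN.
σ_{steel} = P/A₁ = 13560/260 = 52.16 MPa, compressive.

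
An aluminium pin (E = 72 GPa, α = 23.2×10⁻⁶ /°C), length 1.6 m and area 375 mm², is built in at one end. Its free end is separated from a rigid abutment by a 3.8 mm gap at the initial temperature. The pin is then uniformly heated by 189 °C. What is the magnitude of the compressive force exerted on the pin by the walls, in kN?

Unrestrained expansion: δ_free = αΔT L = 23.2×10⁻⁶ × 189 × 1600 = 7.016 mm.
This exceeds the 3.8 mm gap, so the wall pushes back. The portion of expansion that must be recovered elastically is δ_free − gap = 7.016 − 3.8 = 3.216 mm.
Compatibility: PL/(AE) = 3.216 mm, so σ = P/A = E × (3.216/1600) = 144.7 MPa.
P = σA = 144.7 × 375 = 54.26 kN.

P ≈ 54.3 kN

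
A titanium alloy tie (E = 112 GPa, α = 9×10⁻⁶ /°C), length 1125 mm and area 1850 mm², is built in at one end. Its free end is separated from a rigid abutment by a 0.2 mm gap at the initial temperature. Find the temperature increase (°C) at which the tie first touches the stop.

ΔT ≈ 19.8 °C

Contact occurs when the free expansion equals the gap: αΔT L = 0.2 mm.
ΔT = 0.2 / (9×10⁻⁶ × 1125) = 19.75 °C.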